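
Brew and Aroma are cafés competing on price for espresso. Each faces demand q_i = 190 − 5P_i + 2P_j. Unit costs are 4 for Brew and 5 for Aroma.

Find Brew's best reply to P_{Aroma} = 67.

Brew's profit: π = (P_{Brew} − 4)(190 − 5P_{Brew} + 2P_{Aroma}).
∂π/∂P_{Brew} = 210 − 10P_{Brew} + 2P_{Aroma} = 0 ⇒ P_{Brew} = 21 + 0.2P_{Aroma}.
At P_{Aroma} = 67: P_{Brew} = 21 + 0.2·67 = 34.4.

34.4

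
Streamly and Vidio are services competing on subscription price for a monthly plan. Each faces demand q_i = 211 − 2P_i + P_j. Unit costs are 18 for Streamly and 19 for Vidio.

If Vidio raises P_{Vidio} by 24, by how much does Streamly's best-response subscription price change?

Streamly's profit: π = (P_{Streamly} − 18)(211 − 2P_{Streamly} + P_{Vidio}).
∂π/∂P_{Streamly} = 247 − 4P_{Streamly} + P_{Vidio} = 0 ⇒ P_{Streamly} = 61.75 + 0.25P_{Vidio}.
The reaction-function slope is 0.25, so a 24-unit rise in P_{Vidio} moves P_{Streamly} by 0.25 × 24 = 6. Streamly's best response rises — the actions are strategic complements.

6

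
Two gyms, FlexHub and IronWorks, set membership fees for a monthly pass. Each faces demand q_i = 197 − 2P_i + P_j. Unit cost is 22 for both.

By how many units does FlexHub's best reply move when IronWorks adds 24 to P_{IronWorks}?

6

FlexHub's profit: π = (P_{FlexHub} − 22)(197 − 2P_{FlexHub} + P_{IronWorks}).
∂π/∂P_{FlexHub} = 241 − 4P_{FlexHub} + P_{IronWorks} = 0 ⇒ P_{FlexHub} = 60.25 + 0.25P_{IronWorks}.
The reaction-function slope is 0.25, so a 24-unit rise in P_{IronWorks} moves P_{FlexHub} by 0.25 × 24 = 6. FlexHub's best response rises — the actions are strategic complements.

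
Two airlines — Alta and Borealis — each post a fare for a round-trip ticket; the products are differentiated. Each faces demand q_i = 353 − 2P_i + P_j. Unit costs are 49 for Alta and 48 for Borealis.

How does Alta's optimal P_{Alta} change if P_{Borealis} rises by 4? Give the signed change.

1

Alta's profit: π = (P_{Alta} − 49)(353 − 2P_{Alta} + P_{Borealis}).
∂π/∂P_{Alta} = 451 − 4P_{Alta} + P_{Borealis} = 0 ⇒ P_{Alta} = 112.75 + 0.25P_{Borealis}.
The reaction-function slope is 0.25, so a 4-unit rise in P_{Borealis} moves P_{Alta} by 0.25 × 4 = 1. Alta's best response rises — the actions are strategic complements.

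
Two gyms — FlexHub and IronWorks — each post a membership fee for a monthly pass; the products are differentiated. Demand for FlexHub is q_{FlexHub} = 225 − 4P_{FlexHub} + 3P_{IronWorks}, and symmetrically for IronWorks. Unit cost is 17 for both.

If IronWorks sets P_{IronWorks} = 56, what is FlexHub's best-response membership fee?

FlexHub's profit: π = (P_{FlexHub} − 17)(225 − 4P_{FlexHub} + 3P_{IronWorks}).
∂π/∂P_{FlexHub} = 293 − 8P_{FlexHub} + 3P_{IronWorks} = 0 ⇒ P_{FlexHub} = 36.625 + 0.375P_{IronWorks}.
At P_{IronWorks} = 56: P_{FlexHub} = 36.625 + 0.375·56 = 57.625.

57.625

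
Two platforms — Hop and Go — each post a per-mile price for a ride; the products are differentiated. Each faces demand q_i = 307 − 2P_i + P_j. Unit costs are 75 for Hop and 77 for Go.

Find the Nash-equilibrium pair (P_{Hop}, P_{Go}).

Hop's profit: π = (P_{Hop} − 75)(307 − 2P_{Hop} + P_{Go}).
∂π/∂P_{Hop} = 457 − 4P_{Hop} + P_{Go} = 0 ⇒ P_{Hop} = 114.25 + 0.25P_{Go}.
Similarly P_{Go} = 115.25 + 0.25P_{Hop}.
Plugging P_{Go} into Hop's best response: P_{Hop} = 114.25 + 0.25(115.25 + 0.25P_{Hop}) ⇒ 0.9375P_{Hop} = 143.0625, so P_{Hop} = 152.6.
Then P_{Go} = 115.25 + 0.25·152.6 = 153.4.

152.6, 153.4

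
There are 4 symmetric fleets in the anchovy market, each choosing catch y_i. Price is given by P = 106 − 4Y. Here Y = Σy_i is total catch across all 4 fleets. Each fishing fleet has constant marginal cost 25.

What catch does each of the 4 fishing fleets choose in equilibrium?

A representative fishing fleet's profit is π_i = y_i(106 − 4Y) − 25y_i, with Y = y_i + Σ_{j≠i} y_j.
First-order condition: 81 − 8y_i − 4Σ_{j≠i} y_j = 0.
Imposing symmetry (y_j = y for all j) turns Σ_{j≠i} y_j into 3y, so 81 = 20y and y = 4.05.

4.05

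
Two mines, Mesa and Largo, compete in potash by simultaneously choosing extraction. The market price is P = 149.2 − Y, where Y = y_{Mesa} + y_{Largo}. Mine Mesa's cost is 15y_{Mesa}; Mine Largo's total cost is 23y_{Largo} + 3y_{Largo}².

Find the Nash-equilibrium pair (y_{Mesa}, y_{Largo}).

Mine Mesa's profit: π = y_{Mesa}(149.2 − (y_{Mesa} + y_{Largo})) − 15y_{Mesa}.
∂π/∂y_{Mesa} = 134.2 − 2y_{Mesa} − y_{Largo} = 0, so y_{Mesa} = 67.1 − 0.5y_{Largo}.
For Largo: ∂π/∂y_{Largo} = 126.2 − 8y_{Largo} − y_{Mesa} = 0 ⇒ y_{Largo} = 15.775 − 0.125y_{Mesa}.
Substituting the second reaction function into the first: y_{Mesa} = 67.1 − 0.5(15.775 − 0.125y_{Mesa}), which gives 0.9375y_{Mesa} = 59.2125 ⇒ y_{Mesa} = 63.16.
Then y_{Largo} = 15.775 − 0.125·63.16 = 7.88.

63.16, 7.88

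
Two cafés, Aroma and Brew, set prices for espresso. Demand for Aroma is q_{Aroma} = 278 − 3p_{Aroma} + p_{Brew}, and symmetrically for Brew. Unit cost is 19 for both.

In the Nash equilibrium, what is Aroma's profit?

6912

Aroma's profit: π = (p_{Aroma} − 19)(278 − 3p_{Aroma} + p_{Brew}).
∂π/∂p_{Aroma} = 335 − 6p_{Aroma} + p_{Brew} = 0 ⇒ p_{Aroma} = 335/6 + (1/6)p_{Brew}.
By symmetry p_{Brew} = p_{Aroma}; substituting into the reaction function, (5/6)p_{Aroma} = 335/6 and p_{Aroma} = 67.
q_{Aroma} = 278 − 3·67 + 67 = 144.
Profit = (67 − 19)·144 = 6912.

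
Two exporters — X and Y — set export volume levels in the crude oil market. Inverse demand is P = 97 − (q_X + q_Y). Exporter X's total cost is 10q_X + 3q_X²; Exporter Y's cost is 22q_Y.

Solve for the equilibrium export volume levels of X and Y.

Exporter X's profit: π = q_X(97 − (q_X + q_Y)) − 10q_X − 3q_X².
∂π/∂q_X = 87 − 8q_X − q_Y = 0, so q_X = 10.875 − 0.125q_Y.
For Y: ∂π/∂q_Y = 75 − 2q_Y − q_X = 0 ⇒ q_Y = 37.5 − 0.5q_X.
Solving the two reaction functions simultaneously: (1 − (−0.125)(−0.5))q_X = 10.875 − 0.125·37.5, so 0.9375q_X = 6.1875 and q_X = 6.6.
Then q_Y = 37.5 − 0.5·6.6 = 34.2.

6.6, 34.2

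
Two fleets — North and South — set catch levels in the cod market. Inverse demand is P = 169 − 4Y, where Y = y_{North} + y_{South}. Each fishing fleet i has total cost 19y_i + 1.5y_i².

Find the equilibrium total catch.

Fishing fleet North's profit: π = y_{North}(169 − 4(y_{North} + y_{South})) − 19y_{North} − 1.5y_{North}².
∂π/∂y_{North} = 150 − 11y_{North} − 4y_{South} = 0, so y_{North} = 150/11 − (4/11)y_{South}.
The game is symmetric, so in equilibrium y_{South} = y_{North}: the reaction function gives (15/11)y_{North} = 150/11, hence y_{North} = 10.
Total catch: 10 + 10 = 20.

20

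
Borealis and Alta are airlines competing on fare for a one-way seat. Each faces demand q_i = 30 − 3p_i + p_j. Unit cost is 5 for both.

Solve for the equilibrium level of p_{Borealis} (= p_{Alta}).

9

Borealis's profit: π = (p_{Borealis} − 5)(30 − 3p_{Borealis} + p_{Alta}).
∂π/∂p_{Borealis} = 45 − 6p_{Borealis} + p_{Alta} = 0 ⇒ p_{Borealis} = 7.5 + (1/6)p_{Alta}.
The game is symmetric, so in equilibrium p_{Alta} = p_{Borealis}: the reaction function gives (5/6)p_{Borealis} = 7.5, hence p_{Borealis} = 9.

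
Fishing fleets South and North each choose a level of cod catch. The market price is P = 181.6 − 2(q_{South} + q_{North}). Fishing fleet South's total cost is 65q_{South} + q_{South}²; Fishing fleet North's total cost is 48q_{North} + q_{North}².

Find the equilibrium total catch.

31.275

Fishing fleet South's profit: π = q_{South}(181.6 − 2(q_{South} + q_{North})) − 65q_{South} − q_{South}².
∂π/∂q_{South} = 116.6 − 6q_{South} − 2q_{North} = 0, so q_{South} = 583/30 − (1/3)q_{North}.
By the same steps for North: q_{North} = 334/15 − (1/3)q_{South}.
Substituting the second reaction function into the first: q_{South} = 583/30 − (1/3)(334/15 − (1/3)q_{South}), which gives (8/9)q_{South} = 1081/90 ⇒ q_{South} = 13.5125.
Then q_{North} = 334/15 − (1/3)·13.5125 = 17.7625.
Total catch: 13.5125 + 17.7625 = 31.275.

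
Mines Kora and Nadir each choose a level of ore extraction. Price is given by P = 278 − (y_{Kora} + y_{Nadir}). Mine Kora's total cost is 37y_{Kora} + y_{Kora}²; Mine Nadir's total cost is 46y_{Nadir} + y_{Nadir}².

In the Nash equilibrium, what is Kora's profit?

Mine Kora's profit: π = y_{Kora}(278 − (y_{Kora} + y_{Nadir})) − 37y_{Kora} − y_{Kora}².
∂π/∂y_{Kora} = 241 − 4y_{Kora} − y_{Nadir} = 0, so y_{Kora} = 60.25 − 0.25y_{Nadir}.
By the same steps for Nadir: y_{Nadir} = 58 − 0.25y_{Kora}.
Solving the two reaction functions simultaneously: (1 − (−0.25)(−0.25))y_{Kora} = 60.25 − 0.25·58, so 0.9375y_{Kora} = 45.75 and y_{Kora} = 48.8.
Then y_{Nadir} = 58 − 0.25·48.8 = 45.8.
Price P = 278 − 94.6 = 183.4.
Kora's profit: (183.4 − 37)·48.8 − (48.8)² = 4762.88.

4762.88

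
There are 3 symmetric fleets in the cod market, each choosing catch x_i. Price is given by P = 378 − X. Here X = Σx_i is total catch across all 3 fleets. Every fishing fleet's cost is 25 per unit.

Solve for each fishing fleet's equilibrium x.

A representative fishing fleet's profit is π_i = x_i(378 − X) − 25x_i, with X = x_i + Σ_{j≠i} x_j.
First-order condition: 353 − 2x_i − Σ_{j≠i} x_j = 0.
With identical fishing fleets, set every x_j = x: then 353 − 2x − 2x = 0, i.e. x = 353/4 = 88.25.

88.25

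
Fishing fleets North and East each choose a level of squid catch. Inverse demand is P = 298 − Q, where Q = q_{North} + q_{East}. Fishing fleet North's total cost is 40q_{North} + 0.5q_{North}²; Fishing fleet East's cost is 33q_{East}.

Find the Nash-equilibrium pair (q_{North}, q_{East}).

50.2, 107.4

Fishing fleet North's profit: π = q_{North}(298 − (q_{North} + q_{East})) − 40q_{North} − 0.5q_{North}².
∂π/∂q_{North} = 258 − 3q_{North} − q_{East} = 0, so q_{North} = 86 − (1/3)q_{East}.
For East: ∂π/∂q_{East} = 265 − 2q_{East} − q_{North} = 0 ⇒ q_{East} = 132.5 − 0.5q_{North}.
Plugging q_{East} into North's best response: q_{North} = 86 − (1/3)(132.5 − 0.5q_{North}) ⇒ (5/6)q_{North} = 251/6, so q_{North} = 50.2.
Then q_{East} = 132.5 − 0.5·50.2 = 107.4.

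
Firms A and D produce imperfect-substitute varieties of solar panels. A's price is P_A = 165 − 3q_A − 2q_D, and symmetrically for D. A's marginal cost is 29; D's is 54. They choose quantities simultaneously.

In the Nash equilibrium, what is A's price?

84.6875

Firm A's profit: π = q_A(165 − 3q_A − 2q_D) − 29q_A.
∂π/∂q_A = 136 − 6q_A − 2q_D = 0 ⇒ q_A = 68/3 − (1/3)q_D.
Similarly q_D = 18.5 − (1/3)q_A.
Substituting the second reaction function into the first: q_A = 68/3 − (1/3)(18.5 − (1/3)q_A), which gives (8/9)q_A = 16.5 ⇒ q_A = 18.5625.
Then q_D = 18.5 − (1/3)·18.5625 = 12.3125.
P_A = 165 − 3·18.5625 − 2·12.3125 = 84.6875.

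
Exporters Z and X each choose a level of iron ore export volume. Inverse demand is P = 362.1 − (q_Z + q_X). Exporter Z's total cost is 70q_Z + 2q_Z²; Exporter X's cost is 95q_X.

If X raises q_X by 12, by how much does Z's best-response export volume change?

Exporter Z's profit: π = q_Z(362.1 − (q_Z + q_X)) − 70q_Z − 2q_Z².
∂π/∂q_Z = 292.1 − 6q_Z − q_X = 0, so q_Z = 2921/60 − (1/6)q_X.
The reaction-function slope is −1/6, so a 12-unit rise in q_X moves q_Z by −1/6 × 12 = −2. Z's best response falls — the actions are strategic substitutes.

-2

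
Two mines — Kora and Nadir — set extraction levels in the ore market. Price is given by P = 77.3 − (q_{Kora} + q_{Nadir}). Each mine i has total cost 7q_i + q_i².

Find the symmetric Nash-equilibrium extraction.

Mine Kora's profit: π = q_{Kora}(77.3 − (q_{Kora} + q_{Nadir})) − 7q_{Kora} − q_{Kora}².
∂π/∂q_{Kora} = 70.3 − 4q_{Kora} − q_{Nadir} = 0, so q_{Kora} = 17.575 − 0.25q_{Nadir}.
Setting q_{Kora} = q_{Nadir} in the reaction function: q_{Kora} = 17.575 − 0.25q_{Kora}, so q_{Kora} = 17.575 / 1.25 = 14.06.

14.06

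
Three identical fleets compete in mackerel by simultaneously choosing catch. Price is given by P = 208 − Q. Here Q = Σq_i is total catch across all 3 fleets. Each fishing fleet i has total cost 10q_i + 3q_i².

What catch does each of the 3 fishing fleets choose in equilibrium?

A representative fishing fleet's profit is π_i = q_i(208 − Q) − 10q_i − 3q_i², with Q = q_i + Σ_{j≠i} q_j.
First-order condition: 198 − 8q_i − Σ_{j≠i} q_j = 0.
Imposing symmetry (q_j = q for all j) turns Σ_{j≠i} q_j into 2q, so 198 = 10q and q = 19.8.

19.8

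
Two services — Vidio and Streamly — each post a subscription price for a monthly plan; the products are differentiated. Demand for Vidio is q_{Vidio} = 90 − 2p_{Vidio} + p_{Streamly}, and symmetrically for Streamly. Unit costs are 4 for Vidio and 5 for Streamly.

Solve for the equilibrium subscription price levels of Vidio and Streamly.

Vidio's profit: π = (p_{Vidio} − 4)(90 − 2p_{Vidio} + p_{Streamly}).
∂π/∂p_{Vidio} = 98 − 4p_{Vidio} + p_{Streamly} = 0 ⇒ p_{Vidio} = 24.5 + 0.25p_{Streamly}.
Similarly p_{Streamly} = 25 + 0.25p_{Vidio}.
Plugging p_{Streamly} into Vidio's best response: p_{Vidio} = 24.5 + 0.25(25 + 0.25p_{Vidio}) ⇒ 0.9375p_{Vidio} = 30.75, so p_{Vidio} = 32.8.
Then p_{Streamly} = 25 + 0.25·32.8 = 33.2.

32.8, 33.2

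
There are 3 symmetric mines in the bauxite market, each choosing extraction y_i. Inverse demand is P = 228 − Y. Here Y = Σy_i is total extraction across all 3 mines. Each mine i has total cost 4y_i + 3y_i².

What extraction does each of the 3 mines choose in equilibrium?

22.4

A representative mine's profit is π_i = y_i(228 − Y) − 4y_i − 3y_i², with Y = y_i + Σ_{j≠i} y_j.
First-order condition: 224 − 8y_i − Σ_{j≠i} y_j = 0.
In a symmetric equilibrium every mine chooses the same y, so Σ_{j≠i} y_j = 2y. The condition becomes 224 − 10y = 0, giving y = 224/10 = 22.4.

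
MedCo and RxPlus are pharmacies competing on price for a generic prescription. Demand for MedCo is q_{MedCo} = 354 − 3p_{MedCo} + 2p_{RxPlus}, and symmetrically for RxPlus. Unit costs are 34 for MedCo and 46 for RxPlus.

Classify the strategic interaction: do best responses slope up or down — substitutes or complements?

strategic complements

MedCo's profit: π = (p_{MedCo} − 34)(354 − 3p_{MedCo} + 2p_{RxPlus}).
∂π/∂p_{MedCo} = 456 − 6p_{MedCo} + 2p_{RxPlus} = 0 ⇒ p_{MedCo} = 76 + (1/3)p_{RxPlus}.
The best-response slope dp_{MedCo}/dp_{RxPlus} = 1/3 > 0: the reaction function is upward-sloping, so the choices are strategic complements.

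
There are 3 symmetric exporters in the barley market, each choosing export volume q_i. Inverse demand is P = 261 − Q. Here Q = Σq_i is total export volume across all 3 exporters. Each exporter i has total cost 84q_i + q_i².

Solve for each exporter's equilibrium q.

A representative exporter's profit is π_i = q_i(261 − Q) − 84q_i − q_i², with Q = q_i + Σ_{j≠i} q_j.
First-order condition: 177 − 4q_i − Σ_{j≠i} q_j = 0.
In a symmetric equilibrium every exporter chooses the same q, so Σ_{j≠i} q_j = 2q. The condition becomes 177 − 6q = 0, giving q = 177/6 = 29.5.

29.5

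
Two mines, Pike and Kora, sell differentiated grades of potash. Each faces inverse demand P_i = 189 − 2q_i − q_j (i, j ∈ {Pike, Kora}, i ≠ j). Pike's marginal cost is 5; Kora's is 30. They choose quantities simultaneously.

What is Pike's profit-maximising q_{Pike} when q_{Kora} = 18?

Mine Pike's profit: π = q_{Pike}(189 − 2q_{Pike} − q_{Kora}) − 5q_{Pike}.
∂π/∂q_{Pike} = 184 − 4q_{Pike} − q_{Kora} = 0 ⇒ q_{Pike} = 46 − 0.25q_{Kora}.
At q_{Kora} = 18: q_{Pike} = 46 − 0.25·18 = 41.5.

41.5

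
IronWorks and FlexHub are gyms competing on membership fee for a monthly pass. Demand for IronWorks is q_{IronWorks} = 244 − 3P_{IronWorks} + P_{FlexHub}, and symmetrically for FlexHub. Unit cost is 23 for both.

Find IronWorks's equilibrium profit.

4704.48

IronWorks's profit: π = (P_{IronWorks} − 23)(244 − 3P_{IronWorks} + P_{FlexHub}).
∂π/∂P_{IronWorks} = 313 − 6P_{IronWorks} + P_{FlexHub} = 0 ⇒ P_{IronWorks} = 313/6 + (1/6)P_{FlexHub}.
The game is symmetric, so in equilibrium P_{FlexHub} = P_{IronWorks}: the reaction function gives (5/6)P_{IronWorks} = 313/6, hence P_{IronWorks} = 62.6.
q_{IronWorks} = 244 − 3·62.6 + 62.6 = 118.8.
Profit = (62.6 − 23)·118.8 = 4704.48.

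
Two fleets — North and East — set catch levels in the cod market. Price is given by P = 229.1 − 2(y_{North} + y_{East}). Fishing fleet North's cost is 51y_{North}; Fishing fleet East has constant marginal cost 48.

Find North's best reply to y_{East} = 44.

Fishing fleet North's profit: π = y_{North}(229.1 − 2(y_{North} + y_{East})) − 51y_{North}.
∂π/∂y_{North} = 178.1 − 4y_{North} − 2y_{East} = 0, so y_{North} = 44.525 − 0.5y_{East}.
At y_{East} = 44: y_{North} = 44.525 − 0.5·44 = 22.525.

22.525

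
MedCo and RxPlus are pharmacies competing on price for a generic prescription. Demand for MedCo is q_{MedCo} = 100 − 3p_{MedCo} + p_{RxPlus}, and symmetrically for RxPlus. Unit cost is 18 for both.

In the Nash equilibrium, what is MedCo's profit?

MedCo's profit: π = (p_{MedCo} − 18)(100 − 3p_{MedCo} + p_{RxPlus}).
∂π/∂p_{MedCo} = 154 − 6p_{MedCo} + p_{RxPlus} = 0 ⇒ p_{MedCo} = 77/3 + (1/6)p_{RxPlus}.
Setting p_{MedCo} = p_{RxPlus} in the reaction function: p_{MedCo} = 77/3 + (1/6)p_{MedCo}, so p_{MedCo} = (77/3) / (5/6) = 30.8.
q_{MedCo} = 100 − 3·30.8 + 30.8 = 38.4.
Profit = (30.8 − 18)·38.4 = 491.52.

491.52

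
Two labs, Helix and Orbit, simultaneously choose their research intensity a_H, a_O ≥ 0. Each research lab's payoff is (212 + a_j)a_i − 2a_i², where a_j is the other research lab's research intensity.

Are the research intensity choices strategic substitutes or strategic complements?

strategic complements

Helix's payoff is (212 + a_O)a_H − 2a_H².
∂π/∂a_H = 212 + a_O − 4a_H = 0, so a_H = 53 + 0.25a_O.
The best-response slope da_H/da_O = 0.25 > 0: the reaction function is upward-sloping, so the choices are strategic complements.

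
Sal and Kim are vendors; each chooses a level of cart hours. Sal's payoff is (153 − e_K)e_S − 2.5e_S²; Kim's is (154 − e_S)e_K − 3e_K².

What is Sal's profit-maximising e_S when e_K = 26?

Expanding Sal's payoff: 153e_S − e_Ke_S − 2.5e_S².
∂π/∂e_S = 153 − e_K − 5e_S = 0, so e_S = 30.6 − 0.2e_K.
At e_K = 26: e_S = 30.6 − 0.2·26 = 25.4.

25.4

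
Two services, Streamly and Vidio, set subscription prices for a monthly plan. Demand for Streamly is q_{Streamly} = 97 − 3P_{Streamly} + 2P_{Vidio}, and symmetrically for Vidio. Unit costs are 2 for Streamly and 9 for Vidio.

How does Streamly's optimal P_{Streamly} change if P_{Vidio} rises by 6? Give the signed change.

Streamly's profit: π = (P_{Streamly} − 2)(97 − 3P_{Streamly} + 2P_{Vidio}).
∂π/∂P_{Streamly} = 103 − 6P_{Streamly} + 2P_{Vidio} = 0 ⇒ P_{Streamly} = 103/6 + (1/3)P_{Vidio}.
The reaction-function slope is 1/3, so a 6-unit rise in P_{Vidio} moves P_{Streamly} by 1/3 × 6 = 2. Streamly's best response rises — the actions are strategic complements.

2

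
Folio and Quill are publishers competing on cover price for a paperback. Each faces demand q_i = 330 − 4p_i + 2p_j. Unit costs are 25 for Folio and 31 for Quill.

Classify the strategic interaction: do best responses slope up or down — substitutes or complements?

strategic complements

Folio's profit: π = (p_{Folio} − 25)(330 − 4p_{Folio} + 2p_{Quill}).
∂π/∂p_{Folio} = 430 − 8p_{Folio} + 2p_{Quill} = 0 ⇒ p_{Folio} = 53.75 + 0.25p_{Quill}.
The best-response slope dp_{Folio}/dp_{Quill} = 0.25 > 0: the reaction function is upward-sloping, so the choices are strategic complements.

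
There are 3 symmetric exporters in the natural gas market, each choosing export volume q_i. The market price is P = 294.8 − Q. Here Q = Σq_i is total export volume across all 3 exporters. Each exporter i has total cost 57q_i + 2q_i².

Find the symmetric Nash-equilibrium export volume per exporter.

29.725

A representative exporter's profit is π_i = q_i(294.8 − Q) − 57q_i − 2q_i², with Q = q_i + Σ_{j≠i} q_j.
First-order condition: 237.8 − 6q_i − Σ_{j≠i} q_j = 0.
In a symmetric equilibrium every exporter chooses the same q, so Σ_{j≠i} q_j = 2q. The condition becomes 237.8 − 8q = 0, giving q = 237.8/8 = 29.725.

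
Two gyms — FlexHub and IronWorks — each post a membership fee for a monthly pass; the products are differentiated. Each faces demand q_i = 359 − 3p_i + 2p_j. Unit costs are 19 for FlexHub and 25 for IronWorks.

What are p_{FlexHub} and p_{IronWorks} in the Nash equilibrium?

FlexHub's profit: π = (p_{FlexHub} − 19)(359 − 3p_{FlexHub} + 2p_{IronWorks}).
∂π/∂p_{FlexHub} = 416 − 6p_{FlexHub} + 2p_{IronWorks} = 0 ⇒ p_{FlexHub} = 208/3 + (1/3)p_{IronWorks}.
Similarly p_{IronWorks} = 217/3 + (1/3)p_{FlexHub}.
Substituting the second reaction function into the first: p_{FlexHub} = 208/3 + (1/3)(217/3 + (1/3)p_{FlexHub}), which gives (8/9)p_{FlexHub} = 841/9 ⇒ p_{FlexHub} = 105.125.
Then p_{IronWorks} = 217/3 + (1/3)·105.125 = 107.375.

105.125, 107.375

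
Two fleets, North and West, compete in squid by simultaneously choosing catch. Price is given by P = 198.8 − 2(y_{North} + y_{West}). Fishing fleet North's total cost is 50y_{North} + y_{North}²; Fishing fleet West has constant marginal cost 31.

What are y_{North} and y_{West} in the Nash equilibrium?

Fishing fleet North's profit: π = y_{North}(198.8 − 2(y_{North} + y_{West})) − 50y_{North} − y_{North}².
∂π/∂y_{North} = 148.8 − 6y_{North} − 2y_{West} = 0, so y_{North} = 24.8 − (1/3)y_{West}.
For West: ∂π/∂y_{West} = 167.8 − 4y_{West} − 2y_{North} = 0 ⇒ y_{West} = 41.95 − 0.5y_{North}.
Substituting the second reaction function into the first: y_{North} = 24.8 − (1/3)(41.95 − 0.5y_{North}), which gives (5/6)y_{North} = 649/60 ⇒ y_{North} = 12.98.
Then y_{West} = 41.95 − 0.5·12.98 = 35.46.

12.98, 35.46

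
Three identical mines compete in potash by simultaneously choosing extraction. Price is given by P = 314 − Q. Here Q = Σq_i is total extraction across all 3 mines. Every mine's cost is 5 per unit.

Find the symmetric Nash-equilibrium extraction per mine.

77.25

A representative mine's profit is π_i = q_i(314 − Q) − 5q_i, with Q = q_i + Σ_{j≠i} q_j.
First-order condition: 309 − 2q_i − Σ_{j≠i} q_j = 0.
Imposing symmetry (q_j = q for all j) turns Σ_{j≠i} q_j into 2q, so 309 = 4q and q = 77.25.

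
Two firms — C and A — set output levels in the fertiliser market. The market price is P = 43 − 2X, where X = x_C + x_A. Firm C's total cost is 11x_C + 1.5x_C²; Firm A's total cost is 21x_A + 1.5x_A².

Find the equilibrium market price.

Firm C's profit: π = x_C(43 − 2(x_C + x_A)) − 11x_C − 1.5x_C².
∂π/∂x_C = 32 − 7x_C − 2x_A = 0, so x_C = 32/7 − (2/7)x_A.
By the same steps for A: x_A = 22/7 − (2/7)x_C.
Solving the two reaction functions simultaneously: (1 − (−2/7)(−2/7))x_C = 32/7 − (2/7)·(22/7), so (45/49)x_C = 180/49 and x_C = 4.
Then x_A = 22/7 − (2/7)·4 = 2.
Equilibrium price: P = 43 − 2·6 = 31.

31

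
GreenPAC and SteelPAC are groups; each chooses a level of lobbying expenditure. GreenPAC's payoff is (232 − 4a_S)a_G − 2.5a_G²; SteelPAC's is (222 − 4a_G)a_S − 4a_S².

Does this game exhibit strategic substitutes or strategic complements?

Expanding GreenPAC's payoff: 232a_G − 4a_Sa_G − 2.5a_G².
∂π/∂a_G = 232 − 4a_S − 5a_G = 0, so a_G = 46.4 − 0.8a_S.
The best-response slope da_G/da_S = −0.8 < 0: the reaction function is downward-sloping, so the choices are strategic substitutes.

strategic substitutes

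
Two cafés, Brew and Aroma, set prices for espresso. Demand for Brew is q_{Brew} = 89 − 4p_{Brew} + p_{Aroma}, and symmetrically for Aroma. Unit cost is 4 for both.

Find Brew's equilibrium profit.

484

Brew's profit: π = (p_{Brew} − 4)(89 − 4p_{Brew} + p_{Aroma}).
∂π/∂p_{Brew} = 105 − 8p_{Brew} + p_{Aroma} = 0 ⇒ p_{Brew} = 13.125 + 0.125p_{Aroma}.
Setting p_{Brew} = p_{Aroma} in the reaction function: p_{Brew} = 13.125 + 0.125p_{Brew}, so p_{Brew} = 13.125 / 0.875 = 15.
q_{Brew} = 89 − 4·15 + 15 = 44.
Profit = (15 − 4)·44 = 484.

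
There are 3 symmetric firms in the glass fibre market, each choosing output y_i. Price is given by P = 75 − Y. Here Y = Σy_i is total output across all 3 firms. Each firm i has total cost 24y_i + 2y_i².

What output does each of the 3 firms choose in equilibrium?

A representative firm's profit is π_i = y_i(75 − Y) − 24y_i − 2y_i², with Y = y_i + Σ_{j≠i} y_j.
First-order condition: 51 − 6y_i − Σ_{j≠i} y_j = 0.
Imposing symmetry (y_j = y for all j) turns Σ_{j≠i} y_j into 2y, so 51 = 8y and y = 6.375.

6.375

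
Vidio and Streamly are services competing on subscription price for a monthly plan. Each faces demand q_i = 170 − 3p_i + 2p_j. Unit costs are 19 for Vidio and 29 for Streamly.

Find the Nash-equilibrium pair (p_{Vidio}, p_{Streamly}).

58.625, 62.375

Vidio's profit: π = (p_{Vidio} − 19)(170 − 3p_{Vidio} + 2p_{Streamly}).
∂π/∂p_{Vidio} = 227 − 6p_{Vidio} + 2p_{Streamly} = 0 ⇒ p_{Vidio} = 227/6 + (1/3)p_{Streamly}.
Similarly p_{Streamly} = 257/6 + (1/3)p_{Vidio}.
Solving the two reaction functions simultaneously: (1 − (1/3)(1/3))p_{Vidio} = 227/6 + (1/3)·(257/6), so (8/9)p_{Vidio} = 469/9 and p_{Vidio} = 58.625.
Then p_{Streamly} = 257/6 + (1/3)·58.625 = 62.375.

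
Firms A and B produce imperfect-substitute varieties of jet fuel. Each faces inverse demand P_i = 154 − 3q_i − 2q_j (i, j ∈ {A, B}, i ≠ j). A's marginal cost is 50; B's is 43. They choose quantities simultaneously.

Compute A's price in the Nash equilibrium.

Firm A's profit: π = q_A(154 − 3q_A − 2q_B) − 50q_A.
∂π/∂q_A = 104 − 6q_A − 2q_B = 0 ⇒ q_A = 52/3 − (1/3)q_B.
Similarly q_B = 18.5 − (1/3)q_A.
Plugging q_B into A's best response: q_A = 52/3 − (1/3)(18.5 − (1/3)q_A) ⇒ (8/9)q_A = 67/6, so q_A = 12.5625.
Then q_B = 18.5 − (1/3)·12.5625 = 14.3125.
P_A = 154 − 3·12.5625 − 2·14.3125 = 87.6875.

87.6875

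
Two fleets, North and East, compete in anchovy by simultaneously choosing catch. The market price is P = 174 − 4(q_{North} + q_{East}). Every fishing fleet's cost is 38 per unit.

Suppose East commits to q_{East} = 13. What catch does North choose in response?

10.5

Fishing fleet North's profit: π = q_{North}(174 − 4(q_{North} + q_{East})) − 38q_{North}.
∂π/∂q_{North} = 136 − 8q_{North} − 4q_{East} = 0, so q_{North} = 17 − 0.5q_{East}.
At q_{East} = 13: q_{North} = 17 − 0.5·13 = 10.5.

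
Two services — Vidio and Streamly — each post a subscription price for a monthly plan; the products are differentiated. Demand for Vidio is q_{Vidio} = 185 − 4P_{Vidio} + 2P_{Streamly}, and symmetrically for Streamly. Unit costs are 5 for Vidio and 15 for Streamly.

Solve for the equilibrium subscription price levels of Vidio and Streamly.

35.5, 39.5

Vidio's profit: π = (P_{Vidio} − 5)(185 − 4P_{Vidio} + 2P_{Streamly}).
∂π/∂P_{Vidio} = 205 − 8P_{Vidio} + 2P_{Streamly} = 0 ⇒ P_{Vidio} = 25.625 + 0.25P_{Streamly}.
Similarly P_{Streamly} = 30.625 + 0.25P_{Vidio}.
Solving the two reaction functions simultaneously: (1 − (0.25)(0.25))P_{Vidio} = 25.625 + 0.25·30.625, so 0.9375P_{Vidio} = 1065/32 and P_{Vidio} = 35.5.
Then P_{Streamly} = 30.625 + 0.25·35.5 = 39.5.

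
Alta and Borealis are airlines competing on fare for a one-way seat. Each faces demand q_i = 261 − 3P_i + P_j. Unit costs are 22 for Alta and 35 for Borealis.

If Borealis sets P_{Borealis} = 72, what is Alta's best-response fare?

66.5

Alta's profit: π = (P_{Alta} − 22)(261 − 3P_{Alta} + P_{Borealis}).
∂π/∂P_{Alta} = 327 − 6P_{Alta} + P_{Borealis} = 0 ⇒ P_{Alta} = 54.5 + (1/6)P_{Borealis}.
At P_{Borealis} = 72: P_{Alta} = 54.5 + (1/6)·72 = 66.5.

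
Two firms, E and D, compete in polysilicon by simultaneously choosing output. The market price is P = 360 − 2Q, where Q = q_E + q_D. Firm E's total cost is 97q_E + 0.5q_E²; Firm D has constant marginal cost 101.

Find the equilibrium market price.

197.125

Firm E's profit: π = q_E(360 − 2(q_E + q_D)) − 97q_E − 0.5q_E².
∂π/∂q_E = 263 − 5q_E − 2q_D = 0, so q_E = 52.6 − 0.4q_D.
For D: ∂π/∂q_D = 259 − 4q_D − 2q_E = 0 ⇒ q_D = 64.75 − 0.5q_E.
Plugging q_D into E's best response: q_E = 52.6 − 0.4(64.75 − 0.5q_E) ⇒ 0.8q_E = 26.7, so q_E = 33.375.
Then q_D = 64.75 − 0.5·33.375 = 48.0625.
Equilibrium price: P = 360 − 2·81.4375 = 197.125.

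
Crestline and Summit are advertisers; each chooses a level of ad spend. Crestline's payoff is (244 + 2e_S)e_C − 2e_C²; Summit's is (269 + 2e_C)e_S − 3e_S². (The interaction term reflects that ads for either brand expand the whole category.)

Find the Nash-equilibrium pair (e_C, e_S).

Expanding Crestline's payoff: 244e_C + 2e_Se_C − 2e_C².
∂π/∂e_C = 244 + 2e_S − 4e_C = 0, so e_C = 61 + 0.5e_S.
Likewise for Summit: e_S = 269/6 + (1/3)e_C.
Solving the two reaction functions simultaneously: (1 − (0.5)(1/3))e_C = 61 + 0.5·(269/6), so (5/6)e_C = 1001/12 and e_C = 100.1.
Then e_S = 269/6 + (1/3)·100.1 = 78.2.

100.1, 78.2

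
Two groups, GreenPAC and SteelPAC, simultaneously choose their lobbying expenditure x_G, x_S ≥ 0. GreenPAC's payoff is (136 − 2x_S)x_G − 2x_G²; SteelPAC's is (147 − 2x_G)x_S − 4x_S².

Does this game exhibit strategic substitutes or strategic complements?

strategic substitutes

Expanding GreenPAC's payoff: 136x_G − 2x_Sx_G − 2x_G².
∂π/∂x_G = 136 − 2x_S − 4x_G = 0, so x_G = 34 − 0.5x_S.
The best-response slope dx_G/dx_S = −0.5 < 0: the reaction function is downward-sloping, so the choices are strategic substitutes.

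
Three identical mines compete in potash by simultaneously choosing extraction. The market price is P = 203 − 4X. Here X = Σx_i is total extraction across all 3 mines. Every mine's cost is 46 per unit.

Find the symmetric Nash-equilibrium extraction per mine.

9.8125

A representative mine's profit is π_i = x_i(203 − 4X) − 46x_i, with X = x_i + Σ_{j≠i} x_j.
First-order condition: 157 − 8x_i − 4Σ_{j≠i} x_j = 0.
With identical mines, set every x_j = x: then 157 − 8x − 8x = 0, i.e. x = 157/16 = 9.8125.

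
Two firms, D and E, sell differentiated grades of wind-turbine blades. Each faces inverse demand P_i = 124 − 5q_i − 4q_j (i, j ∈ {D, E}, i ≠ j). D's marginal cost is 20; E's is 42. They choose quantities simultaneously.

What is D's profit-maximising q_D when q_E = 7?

7.6

Firm D's profit: π = q_D(124 − 5q_D − 4q_E) − 20q_D.
∂π/∂q_D = 104 − 10q_D − 4q_E = 0 ⇒ q_D = 10.4 − 0.4q_E.
At q_E = 7: q_D = 10.4 − 0.4·7 = 7.6.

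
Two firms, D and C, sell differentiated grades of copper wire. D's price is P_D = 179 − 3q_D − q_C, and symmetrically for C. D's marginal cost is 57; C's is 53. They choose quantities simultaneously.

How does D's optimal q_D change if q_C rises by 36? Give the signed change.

Firm D's profit: π = q_D(179 − 3q_D − q_C) − 57q_D.
∂π/∂q_D = 122 − 6q_D − q_C = 0 ⇒ q_D = 61/3 − (1/6)q_C.
The reaction-function slope is −1/6, so a 36-unit rise in q_C moves q_D by −1/6 × 36 = −6. D's best response falls — the actions are strategic substitutes.

-6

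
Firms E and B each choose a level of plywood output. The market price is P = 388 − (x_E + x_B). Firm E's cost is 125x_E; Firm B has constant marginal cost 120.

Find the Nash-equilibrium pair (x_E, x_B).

86, 91

Firm E's profit: π = x_E(388 − (x_E + x_B)) − 125x_E.
∂π/∂x_E = 263 − 2x_E − x_B = 0, so x_E = 131.5 − 0.5x_B.
By the same steps for B: x_B = 134 − 0.5x_E.
Solving the two reaction functions simultaneously: (1 − (−0.5)(−0.5))x_E = 131.5 − 0.5·134, so 0.75x_E = 64.5 and x_E = 86.
Then x_B = 134 − 0.5·86 = 91.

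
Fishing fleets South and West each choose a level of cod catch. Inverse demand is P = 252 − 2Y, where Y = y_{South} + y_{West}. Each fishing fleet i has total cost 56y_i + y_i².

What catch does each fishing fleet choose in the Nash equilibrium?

Fishing fleet South's profit: π = y_{South}(252 − 2(y_{South} + y_{West})) − 56y_{South} − y_{South}².
∂π/∂y_{South} = 196 − 6y_{South} − 2y_{West} = 0, so y_{South} = 98/3 − (1/3)y_{West}.
The game is symmetric, so in equilibrium y_{West} = y_{South}: the reaction function gives (4/3)y_{South} = 98/3, hence y_{South} = 24.5.

24.5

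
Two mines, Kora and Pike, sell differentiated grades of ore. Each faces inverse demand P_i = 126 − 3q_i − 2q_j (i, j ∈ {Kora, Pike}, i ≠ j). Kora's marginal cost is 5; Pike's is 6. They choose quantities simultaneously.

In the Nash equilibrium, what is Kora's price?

50.5625

Mine Kora's profit: π = q_{Kora}(126 − 3q_{Kora} − 2q_{Pike}) − 5q_{Kora}.
∂π/∂q_{Kora} = 121 − 6q_{Kora} − 2q_{Pike} = 0 ⇒ q_{Kora} = 121/6 − (1/3)q_{Pike}.
Similarly q_{Pike} = 20 − (1/3)q_{Kora}.
Solving the two reaction functions simultaneously: (1 − (−1/3)(−1/3))q_{Kora} = 121/6 − (1/3)·20, so (8/9)q_{Kora} = 13.5 and q_{Kora} = 15.1875.
Then q_{Pike} = 20 − (1/3)·15.1875 = 14.9375.
P_{Kora} = 126 − 3·15.1875 − 2·14.9375 = 50.5625.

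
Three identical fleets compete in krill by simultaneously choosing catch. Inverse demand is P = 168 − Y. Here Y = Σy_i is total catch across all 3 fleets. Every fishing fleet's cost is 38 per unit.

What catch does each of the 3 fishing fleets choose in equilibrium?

A representative fishing fleet's profit is π_i = y_i(168 − Y) − 38y_i, with Y = y_i + Σ_{j≠i} y_j.
First-order condition: 130 − 2y_i − Σ_{j≠i} y_j = 0.
In a symmetric equilibrium every fishing fleet chooses the same y, so Σ_{j≠i} y_j = 2y. The condition becomes 130 − 4y = 0, giving y = 130/4 = 32.5.

32.5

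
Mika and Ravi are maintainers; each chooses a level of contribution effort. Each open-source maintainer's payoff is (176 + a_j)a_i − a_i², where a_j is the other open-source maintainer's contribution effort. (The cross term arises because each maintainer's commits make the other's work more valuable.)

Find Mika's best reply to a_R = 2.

Mika's payoff is (176 + a_R)a_M − a_M².
∂π/∂a_M = 176 + a_R − 2a_M = 0, so a_M = 88 + 0.5a_R.
At a_R = 2: a_M = 88 + 0.5·2 = 89.

89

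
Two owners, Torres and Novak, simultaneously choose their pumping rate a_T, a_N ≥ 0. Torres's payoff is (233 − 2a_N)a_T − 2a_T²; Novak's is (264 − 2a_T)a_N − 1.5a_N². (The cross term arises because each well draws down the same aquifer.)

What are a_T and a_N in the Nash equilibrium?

Expanding Torres's payoff: 233a_T − 2a_Na_T − 2a_T².
∂π/∂a_T = 233 − 2a_N − 4a_T = 0, so a_T = 58.25 − 0.5a_N.
Likewise for Novak: a_N = 88 − (2/3)a_T.
Substituting the second reaction function into the first: a_T = 58.25 − 0.5(88 − (2/3)a_T), which gives (2/3)a_T = 14.25 ⇒ a_T = 21.375.
Then a_N = 88 − (2/3)·21.375 = 73.75.

21.375, 73.75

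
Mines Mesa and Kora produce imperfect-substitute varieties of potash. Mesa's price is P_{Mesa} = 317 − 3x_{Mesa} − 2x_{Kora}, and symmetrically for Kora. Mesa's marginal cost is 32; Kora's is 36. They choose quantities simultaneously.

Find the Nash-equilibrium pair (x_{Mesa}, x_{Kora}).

Mine Mesa's profit: π = x_{Mesa}(317 − 3x_{Mesa} − 2x_{Kora}) − 32x_{Mesa}.
∂π/∂x_{Mesa} = 285 − 6x_{Mesa} − 2x_{Kora} = 0 ⇒ x_{Mesa} = 47.5 − (1/3)x_{Kora}.
Similarly x_{Kora} = 281/6 − (1/3)x_{Mesa}.
Solving the two reaction functions simultaneously: (1 − (−1/3)(−1/3))x_{Mesa} = 47.5 − (1/3)·(281/6), so (8/9)x_{Mesa} = 287/9 and x_{Mesa} = 35.875.
Then x_{Kora} = 281/6 − (1/3)·35.875 = 34.875.

35.875, 34.875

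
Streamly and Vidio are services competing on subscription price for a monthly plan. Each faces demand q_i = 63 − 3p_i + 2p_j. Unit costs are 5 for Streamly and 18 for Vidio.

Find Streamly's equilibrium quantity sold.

Streamly's profit: π = (p_{Streamly} − 5)(63 − 3p_{Streamly} + 2p_{Vidio}).
∂π/∂p_{Streamly} = 78 − 6p_{Streamly} + 2p_{Vidio} = 0 ⇒ p_{Streamly} = 13 + (1/3)p_{Vidio}.
Similarly p_{Vidio} = 19.5 + (1/3)p_{Streamly}.
Substituting the second reaction function into the first: p_{Streamly} = 13 + (1/3)(19.5 + (1/3)p_{Streamly}), which gives (8/9)p_{Streamly} = 19.5 ⇒ p_{Streamly} = 21.9375.
Then p_{Vidio} = 19.5 + (1/3)·21.9375 = 26.8125.
q_{Streamly} = 63 − 3·21.9375 + 2·26.8125 = 50.8125.

50.8125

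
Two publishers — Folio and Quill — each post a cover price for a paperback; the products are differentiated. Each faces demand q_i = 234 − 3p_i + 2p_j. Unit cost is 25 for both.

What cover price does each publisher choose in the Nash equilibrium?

77.25

Folio's profit: π = (p_{Folio} − 25)(234 − 3p_{Folio} + 2p_{Quill}).
∂π/∂p_{Folio} = 309 − 6p_{Folio} + 2p_{Quill} = 0 ⇒ p_{Folio} = 51.5 + (1/3)p_{Quill}.
The game is symmetric, so in equilibrium p_{Quill} = p_{Folio}: the reaction function gives (2/3)p_{Folio} = 51.5, hence p_{Folio} = 77.25.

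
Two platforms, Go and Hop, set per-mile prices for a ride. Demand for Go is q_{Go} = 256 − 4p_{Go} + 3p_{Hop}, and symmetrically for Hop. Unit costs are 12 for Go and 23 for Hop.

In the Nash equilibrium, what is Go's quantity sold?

Go's profit: π = (p_{Go} − 12)(256 − 4p_{Go} + 3p_{Hop}).
∂π/∂p_{Go} = 304 − 8p_{Go} + 3p_{Hop} = 0 ⇒ p_{Go} = 38 + 0.375p_{Hop}.
Similarly p_{Hop} = 43.5 + 0.375p_{Go}.
Plugging p_{Hop} into Go's best response: p_{Go} = 38 + 0.375(43.5 + 0.375p_{Go}) ⇒ (55/64)p_{Go} = 54.3125, so p_{Go} = 63.2.
Then p_{Hop} = 43.5 + 0.375·63.2 = 67.2.
q_{Go} = 256 − 4·63.2 + 3·67.2 = 204.8.

204.8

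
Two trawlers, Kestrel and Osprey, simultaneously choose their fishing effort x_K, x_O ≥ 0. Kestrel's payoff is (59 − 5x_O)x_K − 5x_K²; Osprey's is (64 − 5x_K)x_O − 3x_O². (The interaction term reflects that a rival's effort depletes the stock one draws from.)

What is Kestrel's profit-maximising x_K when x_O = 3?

4.4

Expanding Kestrel's payoff: 59x_K − 5x_Ox_K − 5x_K².
∂π/∂x_K = 59 − 5x_O − 10x_K = 0, so x_K = 5.9 − 0.5x_O.
At x_O = 3: x_K = 5.9 − 0.5·3 = 4.4.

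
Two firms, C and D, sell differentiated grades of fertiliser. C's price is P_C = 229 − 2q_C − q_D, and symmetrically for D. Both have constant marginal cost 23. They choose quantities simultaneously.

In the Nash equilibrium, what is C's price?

Firm C's profit: π = q_C(229 − 2q_C − q_D) − 23q_C.
∂π/∂q_C = 206 − 4q_C − q_D = 0 ⇒ q_C = 51.5 − 0.25q_D.
The game is symmetric, so in equilibrium q_D = q_C: the reaction function gives 1.25q_C = 51.5, hence q_C = 41.2.
P_C = 229 − 2·41.2 − 41.2 = 105.4.

105.4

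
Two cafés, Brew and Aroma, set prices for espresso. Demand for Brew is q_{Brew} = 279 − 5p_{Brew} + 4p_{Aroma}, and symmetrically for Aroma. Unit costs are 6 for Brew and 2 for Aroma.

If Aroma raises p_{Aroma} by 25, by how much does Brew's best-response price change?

10

Brew's profit: π = (p_{Brew} − 6)(279 − 5p_{Brew} + 4p_{Aroma}).
∂π/∂p_{Brew} = 309 − 10p_{Brew} + 4p_{Aroma} = 0 ⇒ p_{Brew} = 30.9 + 0.4p_{Aroma}.
The reaction-function slope is 0.4, so a 25-unit rise in p_{Aroma} moves p_{Brew} by 0.4 × 25 = 10. Brew's best response rises — the actions are strategic complements.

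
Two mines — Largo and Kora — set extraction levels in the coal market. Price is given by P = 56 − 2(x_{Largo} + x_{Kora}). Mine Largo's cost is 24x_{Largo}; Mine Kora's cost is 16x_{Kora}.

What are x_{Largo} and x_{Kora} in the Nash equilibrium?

4, 8

Mine Largo's profit: π = x_{Largo}(56 − 2(x_{Largo} + x_{Kora})) − 24x_{Largo}.
∂π/∂x_{Largo} = 32 − 4x_{Largo} − 2x_{Kora} = 0, so x_{Largo} = 8 − 0.5x_{Kora}.
By the same steps for Kora: x_{Kora} = 10 − 0.5x_{Largo}.
Substituting the second reaction function into the first: x_{Largo} = 8 − 0.5(10 − 0.5x_{Largo}), which gives 0.75x_{Largo} = 3 ⇒ x_{Largo} = 4.
Then x_{Kora} = 10 − 0.5·4 = 8.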